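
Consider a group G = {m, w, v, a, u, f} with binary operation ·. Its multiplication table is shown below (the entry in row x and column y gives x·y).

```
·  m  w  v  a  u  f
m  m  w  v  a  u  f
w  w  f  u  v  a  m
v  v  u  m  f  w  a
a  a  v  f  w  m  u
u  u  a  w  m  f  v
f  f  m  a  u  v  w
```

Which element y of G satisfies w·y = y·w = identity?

f

First locate the identity: row m matches the header, so m is the identity.
Scan row w for m: w·f = m. Hence w^(-1) = f.
(Structurally, G here is isomorphic to the cyclic group Z_6.)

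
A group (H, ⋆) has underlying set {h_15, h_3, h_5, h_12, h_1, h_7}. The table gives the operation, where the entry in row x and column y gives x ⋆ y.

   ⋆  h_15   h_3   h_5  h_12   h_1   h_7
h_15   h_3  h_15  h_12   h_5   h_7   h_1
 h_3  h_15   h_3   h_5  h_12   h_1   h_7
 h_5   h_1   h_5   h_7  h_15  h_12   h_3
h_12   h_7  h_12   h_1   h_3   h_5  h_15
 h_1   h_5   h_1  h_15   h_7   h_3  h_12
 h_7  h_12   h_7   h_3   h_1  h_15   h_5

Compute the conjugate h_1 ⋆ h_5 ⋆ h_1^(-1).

h_7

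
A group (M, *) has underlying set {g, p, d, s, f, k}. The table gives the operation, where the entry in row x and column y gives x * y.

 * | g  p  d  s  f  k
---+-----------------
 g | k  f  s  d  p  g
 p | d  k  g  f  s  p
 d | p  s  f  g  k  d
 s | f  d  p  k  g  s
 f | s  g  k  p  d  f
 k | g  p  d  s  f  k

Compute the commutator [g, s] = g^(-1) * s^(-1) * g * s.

f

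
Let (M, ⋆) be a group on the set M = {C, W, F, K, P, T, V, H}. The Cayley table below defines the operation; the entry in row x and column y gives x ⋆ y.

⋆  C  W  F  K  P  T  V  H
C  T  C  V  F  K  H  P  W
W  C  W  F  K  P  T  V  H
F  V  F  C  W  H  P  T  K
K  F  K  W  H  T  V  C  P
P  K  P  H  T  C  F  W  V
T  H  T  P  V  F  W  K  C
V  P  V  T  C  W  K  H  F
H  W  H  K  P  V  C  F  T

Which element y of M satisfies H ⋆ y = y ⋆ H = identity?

C

First locate the identity: row W matches the header, so W is the identity.
Scan row H for W: H ⋆ C = W. Hence H^(-1) = C.
(Structurally, M here is isomorphic to the cyclic group Z_8.)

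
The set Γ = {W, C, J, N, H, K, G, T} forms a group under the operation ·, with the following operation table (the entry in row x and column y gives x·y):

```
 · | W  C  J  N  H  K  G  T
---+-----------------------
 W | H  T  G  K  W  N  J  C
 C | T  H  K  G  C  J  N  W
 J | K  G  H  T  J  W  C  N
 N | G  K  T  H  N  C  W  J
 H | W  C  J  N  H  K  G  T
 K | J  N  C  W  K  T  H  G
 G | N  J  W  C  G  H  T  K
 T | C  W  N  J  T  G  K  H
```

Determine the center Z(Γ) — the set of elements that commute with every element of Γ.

An element z is central iff its row equals its column in the table.
For N: N·K = C ≠ W = K·N, so N ∉ Z.
Checking each element this way leaves Z(Γ) = {H, T}.
(Structurally, Γ here is isomorphic to the dihedral group D_4.)

{H, T}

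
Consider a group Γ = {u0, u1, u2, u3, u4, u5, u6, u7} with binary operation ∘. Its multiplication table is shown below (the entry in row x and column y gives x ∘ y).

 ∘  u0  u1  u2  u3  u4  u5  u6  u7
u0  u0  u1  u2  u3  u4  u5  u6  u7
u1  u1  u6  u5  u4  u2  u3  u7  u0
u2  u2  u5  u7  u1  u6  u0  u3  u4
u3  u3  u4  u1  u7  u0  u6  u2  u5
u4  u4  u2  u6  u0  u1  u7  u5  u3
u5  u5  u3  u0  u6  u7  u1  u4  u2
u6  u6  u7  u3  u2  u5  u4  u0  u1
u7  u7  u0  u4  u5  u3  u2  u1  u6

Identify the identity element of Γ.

The identity e satisfies e ∘ x = x for all x, so its row in the table reproduces the column headers.
Row u0 reads: u0, u1, u2, u3, u4, u5, u6, u7 — exactly the header order. So u0 is the identity.

u0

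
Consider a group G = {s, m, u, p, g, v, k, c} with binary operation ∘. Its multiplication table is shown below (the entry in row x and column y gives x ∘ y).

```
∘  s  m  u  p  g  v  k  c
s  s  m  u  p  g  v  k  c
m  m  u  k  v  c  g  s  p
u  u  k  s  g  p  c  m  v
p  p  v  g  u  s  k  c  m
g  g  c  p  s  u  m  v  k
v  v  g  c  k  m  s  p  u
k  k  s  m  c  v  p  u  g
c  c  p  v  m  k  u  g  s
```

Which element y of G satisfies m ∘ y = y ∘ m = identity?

First locate the identity: row s matches the header, so s is the identity.
Scan row m for s: m ∘ k = s. Hence m^(-1) = k.

k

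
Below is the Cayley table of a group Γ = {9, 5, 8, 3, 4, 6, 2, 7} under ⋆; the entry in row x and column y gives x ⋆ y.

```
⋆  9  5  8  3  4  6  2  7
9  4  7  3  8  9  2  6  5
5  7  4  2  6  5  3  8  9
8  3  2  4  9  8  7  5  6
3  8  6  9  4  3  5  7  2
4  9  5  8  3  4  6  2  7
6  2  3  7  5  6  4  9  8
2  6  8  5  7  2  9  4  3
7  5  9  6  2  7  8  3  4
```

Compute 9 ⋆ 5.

7

Read row 9, column 5: 9 ⋆ 5 = 7.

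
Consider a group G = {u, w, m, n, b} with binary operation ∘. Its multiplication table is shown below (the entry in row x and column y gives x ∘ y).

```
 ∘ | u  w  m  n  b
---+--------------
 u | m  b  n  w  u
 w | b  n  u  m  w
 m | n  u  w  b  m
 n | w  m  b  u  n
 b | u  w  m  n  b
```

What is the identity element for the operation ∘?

The identity e satisfies e ∘ x = x for all x, so its row in the table reproduces the column headers.
Row b reads: u, w, m, n, b — exactly the header order. So b is the identity.

b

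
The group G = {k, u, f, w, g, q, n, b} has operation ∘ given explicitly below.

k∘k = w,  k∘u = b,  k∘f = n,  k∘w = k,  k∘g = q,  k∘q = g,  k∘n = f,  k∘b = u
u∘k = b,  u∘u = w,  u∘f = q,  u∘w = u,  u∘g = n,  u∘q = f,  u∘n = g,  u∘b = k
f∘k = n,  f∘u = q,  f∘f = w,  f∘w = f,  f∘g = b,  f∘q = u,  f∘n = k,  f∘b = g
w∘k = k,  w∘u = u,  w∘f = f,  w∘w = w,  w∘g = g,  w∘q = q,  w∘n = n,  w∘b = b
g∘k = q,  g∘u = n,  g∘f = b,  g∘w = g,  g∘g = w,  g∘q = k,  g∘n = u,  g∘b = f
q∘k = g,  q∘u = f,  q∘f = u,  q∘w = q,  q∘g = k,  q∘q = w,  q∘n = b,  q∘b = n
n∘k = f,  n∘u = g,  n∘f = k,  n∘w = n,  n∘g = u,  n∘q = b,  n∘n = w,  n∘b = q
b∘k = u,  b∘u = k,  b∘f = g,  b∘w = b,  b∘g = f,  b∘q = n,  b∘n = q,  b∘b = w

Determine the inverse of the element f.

First locate the identity: row w matches the header, so w is the identity.
Scan row f for w: f ∘ f = w. Hence f^(-1) = f.

f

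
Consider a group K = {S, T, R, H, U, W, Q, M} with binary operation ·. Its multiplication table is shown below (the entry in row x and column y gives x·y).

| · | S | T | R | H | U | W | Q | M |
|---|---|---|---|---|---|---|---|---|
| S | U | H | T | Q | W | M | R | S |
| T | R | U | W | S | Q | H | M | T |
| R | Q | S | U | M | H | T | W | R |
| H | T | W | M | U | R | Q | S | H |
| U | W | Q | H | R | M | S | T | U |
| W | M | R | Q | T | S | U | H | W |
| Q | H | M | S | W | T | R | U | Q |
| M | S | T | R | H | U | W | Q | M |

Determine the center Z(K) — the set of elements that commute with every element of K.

An element z is central iff its row equals its column in the table.
For S: S·T = H ≠ R = T·S, so S ∉ Z.
Checking each element this way leaves Z(K) = {M, U}.

{M, U}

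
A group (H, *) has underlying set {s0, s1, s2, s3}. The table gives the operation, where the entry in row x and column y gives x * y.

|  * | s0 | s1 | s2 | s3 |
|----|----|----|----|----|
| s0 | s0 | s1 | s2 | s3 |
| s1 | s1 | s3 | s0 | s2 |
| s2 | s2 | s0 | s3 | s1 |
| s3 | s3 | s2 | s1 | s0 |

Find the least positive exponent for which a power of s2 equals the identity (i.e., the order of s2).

The identity element is s0 (its row matches the header).
s2^1 = s2
s2^2 = s2 * s2 = s3
s2^3 = s3 * s2 = s1
s2^4 = s1 * s2 = s0
The first power of s2 equal to the identity is s2^4, so ord(s2) = 4.

4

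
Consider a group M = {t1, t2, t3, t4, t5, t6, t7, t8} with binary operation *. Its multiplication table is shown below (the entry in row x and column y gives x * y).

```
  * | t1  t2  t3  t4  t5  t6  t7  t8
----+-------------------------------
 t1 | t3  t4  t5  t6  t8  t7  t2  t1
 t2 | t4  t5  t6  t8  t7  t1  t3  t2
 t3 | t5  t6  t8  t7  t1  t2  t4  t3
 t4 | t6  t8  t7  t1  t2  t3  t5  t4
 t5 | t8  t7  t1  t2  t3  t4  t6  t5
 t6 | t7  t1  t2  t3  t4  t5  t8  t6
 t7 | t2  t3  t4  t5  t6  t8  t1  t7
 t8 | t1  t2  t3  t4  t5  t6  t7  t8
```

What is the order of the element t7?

8

The identity element is t8 (its row matches the header).
t7^1 = t7
t7^2 = t7 * t7 = t1
t7^3 = t1 * t7 = t2
t7^4 = t2 * t7 = t3
t7^5 = t3 * t7 = t4
t7^6 = t4 * t7 = t5
t7^7 = t5 * t7 = t6
t7^8 = t6 * t7 = t8
The first power of t7 equal to the identity is t7^8, so ord(t7) = 8.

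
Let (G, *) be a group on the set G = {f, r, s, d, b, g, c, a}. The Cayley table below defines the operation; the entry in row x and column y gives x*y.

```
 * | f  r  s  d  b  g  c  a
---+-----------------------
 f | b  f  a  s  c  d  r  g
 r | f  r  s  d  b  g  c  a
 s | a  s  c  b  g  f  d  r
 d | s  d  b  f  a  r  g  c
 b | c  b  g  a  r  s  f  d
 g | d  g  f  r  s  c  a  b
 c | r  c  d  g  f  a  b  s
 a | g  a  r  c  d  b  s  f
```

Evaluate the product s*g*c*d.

d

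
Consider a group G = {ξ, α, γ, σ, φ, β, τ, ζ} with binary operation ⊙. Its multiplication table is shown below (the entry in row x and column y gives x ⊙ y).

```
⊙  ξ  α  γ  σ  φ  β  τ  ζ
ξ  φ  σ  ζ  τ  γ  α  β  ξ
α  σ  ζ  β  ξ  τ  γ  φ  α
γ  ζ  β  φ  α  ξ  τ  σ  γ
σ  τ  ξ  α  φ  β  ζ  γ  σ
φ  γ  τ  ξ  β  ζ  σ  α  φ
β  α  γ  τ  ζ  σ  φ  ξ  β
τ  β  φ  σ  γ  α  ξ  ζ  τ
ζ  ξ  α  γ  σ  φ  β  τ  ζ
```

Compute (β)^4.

ζ

β^1 = β
β^2 = β ⊙ β = φ
β^3 = φ ⊙ β = σ
β^4 = σ ⊙ β = ζ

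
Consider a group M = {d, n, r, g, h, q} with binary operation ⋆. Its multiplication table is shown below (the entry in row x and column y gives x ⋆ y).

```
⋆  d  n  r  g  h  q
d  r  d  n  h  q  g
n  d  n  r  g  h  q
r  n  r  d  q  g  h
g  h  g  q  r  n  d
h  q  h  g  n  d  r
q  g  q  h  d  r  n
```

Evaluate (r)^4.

r

r^1 = r
r^2 = r ⋆ r = d
r^3 = d ⋆ r = n
r^4 = n ⋆ r = r
(Structurally, M here is isomorphic to the cyclic group Z_6.)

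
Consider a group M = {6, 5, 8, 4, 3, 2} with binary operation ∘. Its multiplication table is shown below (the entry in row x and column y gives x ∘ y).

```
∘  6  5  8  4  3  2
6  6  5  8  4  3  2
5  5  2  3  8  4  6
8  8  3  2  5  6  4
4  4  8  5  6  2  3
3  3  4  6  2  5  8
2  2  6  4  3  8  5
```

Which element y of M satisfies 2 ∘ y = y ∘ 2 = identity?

First locate the identity: row 6 matches the header, so 6 is the identity.
Scan row 2 for 6: 2 ∘ 5 = 6. Hence 2^(-1) = 5.

5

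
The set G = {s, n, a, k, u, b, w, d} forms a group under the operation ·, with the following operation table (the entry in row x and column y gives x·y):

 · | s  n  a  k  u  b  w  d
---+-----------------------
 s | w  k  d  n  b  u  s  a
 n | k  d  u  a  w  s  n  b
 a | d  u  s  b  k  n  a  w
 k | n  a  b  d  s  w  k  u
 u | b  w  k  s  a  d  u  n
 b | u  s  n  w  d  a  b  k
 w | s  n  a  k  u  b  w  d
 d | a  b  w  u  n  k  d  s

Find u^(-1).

First locate the identity: row w matches the header, so w is the identity.
Scan row u for w: u·n = w. Hence u^(-1) = n.

n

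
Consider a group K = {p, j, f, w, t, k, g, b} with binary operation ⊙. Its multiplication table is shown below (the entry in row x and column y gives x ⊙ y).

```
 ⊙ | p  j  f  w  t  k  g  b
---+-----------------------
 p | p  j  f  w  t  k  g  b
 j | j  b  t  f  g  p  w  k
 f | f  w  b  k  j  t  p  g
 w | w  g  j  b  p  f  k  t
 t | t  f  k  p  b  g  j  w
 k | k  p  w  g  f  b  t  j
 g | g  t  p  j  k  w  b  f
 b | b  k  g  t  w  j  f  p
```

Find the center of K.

An element z is central iff its row equals its column in the table.
For j: j ⊙ f = t ≠ w = f ⊙ j, so j ∉ Z.
Checking each element this way leaves Z(K) = {b, p}.

{b, p}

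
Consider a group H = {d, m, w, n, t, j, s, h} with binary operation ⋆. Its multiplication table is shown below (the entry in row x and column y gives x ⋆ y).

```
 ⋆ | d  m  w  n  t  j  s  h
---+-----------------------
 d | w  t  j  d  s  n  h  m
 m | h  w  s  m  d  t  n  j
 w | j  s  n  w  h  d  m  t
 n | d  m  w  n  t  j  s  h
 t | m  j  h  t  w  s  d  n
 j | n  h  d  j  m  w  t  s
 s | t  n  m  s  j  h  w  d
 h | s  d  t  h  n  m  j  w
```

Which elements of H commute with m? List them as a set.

Compare row m with column m entry by entry.
w ⋆ m = s = m ⋆ w, so w commutes with m.
h ⋆ m = d but m ⋆ h = j, so h does not.
Collecting the elements that commute with m: C(m) = {m, n, s, w}.

{m, n, s, w}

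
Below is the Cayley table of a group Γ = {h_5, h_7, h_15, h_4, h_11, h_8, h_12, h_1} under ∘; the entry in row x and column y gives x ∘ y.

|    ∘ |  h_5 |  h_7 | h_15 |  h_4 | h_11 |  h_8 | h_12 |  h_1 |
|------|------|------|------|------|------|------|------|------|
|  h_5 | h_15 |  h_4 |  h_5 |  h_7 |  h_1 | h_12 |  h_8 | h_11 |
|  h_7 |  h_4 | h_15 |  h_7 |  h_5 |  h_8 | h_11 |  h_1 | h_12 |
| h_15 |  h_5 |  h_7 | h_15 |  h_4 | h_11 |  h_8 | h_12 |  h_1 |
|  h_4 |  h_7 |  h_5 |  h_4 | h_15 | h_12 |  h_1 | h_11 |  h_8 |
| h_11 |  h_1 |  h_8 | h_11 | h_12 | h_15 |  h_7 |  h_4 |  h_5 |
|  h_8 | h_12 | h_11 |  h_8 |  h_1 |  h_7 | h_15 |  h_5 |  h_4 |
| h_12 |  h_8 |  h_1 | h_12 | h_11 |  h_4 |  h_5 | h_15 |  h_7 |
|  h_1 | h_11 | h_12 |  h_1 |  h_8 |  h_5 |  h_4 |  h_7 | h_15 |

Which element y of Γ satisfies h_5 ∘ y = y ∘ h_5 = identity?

h_5

First locate the identity: row h_15 matches the header, so h_15 is the identity.
Scan row h_5 for h_15: h_5 ∘ h_5 = h_15. Hence h_5^(-1) = h_5.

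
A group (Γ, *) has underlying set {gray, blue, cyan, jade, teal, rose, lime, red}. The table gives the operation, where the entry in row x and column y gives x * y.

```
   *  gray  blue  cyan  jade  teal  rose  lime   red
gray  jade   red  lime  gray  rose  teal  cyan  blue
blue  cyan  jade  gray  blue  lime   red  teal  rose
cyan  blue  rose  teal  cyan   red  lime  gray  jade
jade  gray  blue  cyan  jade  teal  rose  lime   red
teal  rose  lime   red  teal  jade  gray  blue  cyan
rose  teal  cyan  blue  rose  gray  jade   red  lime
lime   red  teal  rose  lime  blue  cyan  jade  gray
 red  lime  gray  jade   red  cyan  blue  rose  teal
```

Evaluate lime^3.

lime

lime^1 = lime
lime^2 = lime * lime = jade
lime^3 = jade * lime = lime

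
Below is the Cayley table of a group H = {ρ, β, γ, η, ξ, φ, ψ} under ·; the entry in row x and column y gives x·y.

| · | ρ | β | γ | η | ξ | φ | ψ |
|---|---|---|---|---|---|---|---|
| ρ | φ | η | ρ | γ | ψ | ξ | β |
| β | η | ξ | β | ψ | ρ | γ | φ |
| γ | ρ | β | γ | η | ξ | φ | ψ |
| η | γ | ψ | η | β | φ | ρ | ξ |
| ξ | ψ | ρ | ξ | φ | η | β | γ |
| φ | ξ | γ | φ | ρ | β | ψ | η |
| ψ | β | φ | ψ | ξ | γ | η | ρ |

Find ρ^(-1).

η

First locate the identity: row γ matches the header, so γ is the identity.
Scan row ρ for γ: ρ·η = γ. Hence ρ^(-1) = η.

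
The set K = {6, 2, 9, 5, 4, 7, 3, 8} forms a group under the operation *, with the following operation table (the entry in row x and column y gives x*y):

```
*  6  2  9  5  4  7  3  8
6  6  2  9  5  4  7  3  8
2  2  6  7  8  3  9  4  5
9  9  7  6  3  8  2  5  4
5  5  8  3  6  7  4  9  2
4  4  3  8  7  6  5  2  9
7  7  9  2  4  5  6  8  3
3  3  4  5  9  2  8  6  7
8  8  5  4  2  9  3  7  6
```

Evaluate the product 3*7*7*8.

3*7 = 8
8*7 = 3
3*8 = 7

7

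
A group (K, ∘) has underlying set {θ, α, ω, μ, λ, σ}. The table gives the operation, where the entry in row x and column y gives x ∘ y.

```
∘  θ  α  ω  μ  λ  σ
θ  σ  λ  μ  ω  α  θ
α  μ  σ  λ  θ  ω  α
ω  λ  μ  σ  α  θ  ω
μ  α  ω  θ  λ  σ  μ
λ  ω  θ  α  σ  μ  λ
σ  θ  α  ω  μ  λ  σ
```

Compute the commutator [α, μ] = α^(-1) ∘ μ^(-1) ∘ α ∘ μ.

Identity is σ; from the table α^(-1) = α and μ^(-1) = λ.
α ∘ λ = ω
ω ∘ α = μ
μ ∘ μ = λ

λ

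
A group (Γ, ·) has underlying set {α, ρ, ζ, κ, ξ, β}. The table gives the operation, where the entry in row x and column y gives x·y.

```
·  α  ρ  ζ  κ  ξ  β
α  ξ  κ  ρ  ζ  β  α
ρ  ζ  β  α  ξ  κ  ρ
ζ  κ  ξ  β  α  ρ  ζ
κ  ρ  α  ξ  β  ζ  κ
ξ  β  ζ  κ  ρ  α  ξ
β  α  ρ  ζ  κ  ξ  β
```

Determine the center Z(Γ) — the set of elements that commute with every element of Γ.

An element z is central iff its row equals its column in the table.
For ζ: ζ·α = κ ≠ ρ = α·ζ, so ζ ∉ Z.
Checking each element this way leaves Z(Γ) = {β}.

{β}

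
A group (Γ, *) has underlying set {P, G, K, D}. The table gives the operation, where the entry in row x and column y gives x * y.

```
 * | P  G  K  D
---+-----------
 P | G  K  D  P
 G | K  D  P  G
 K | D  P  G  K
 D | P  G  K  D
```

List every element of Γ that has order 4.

Identity is D. Compute the order of each non-identity element by repeated multiplication:
  P: P → G → K → D  (order 4)
  G: G → D  (order 2)
  K: K → G → P → D  (order 4)
Elements of order 4: {K, P}.
(Structurally, Γ here is isomorphic to the cyclic group Z_4.)

{K, P}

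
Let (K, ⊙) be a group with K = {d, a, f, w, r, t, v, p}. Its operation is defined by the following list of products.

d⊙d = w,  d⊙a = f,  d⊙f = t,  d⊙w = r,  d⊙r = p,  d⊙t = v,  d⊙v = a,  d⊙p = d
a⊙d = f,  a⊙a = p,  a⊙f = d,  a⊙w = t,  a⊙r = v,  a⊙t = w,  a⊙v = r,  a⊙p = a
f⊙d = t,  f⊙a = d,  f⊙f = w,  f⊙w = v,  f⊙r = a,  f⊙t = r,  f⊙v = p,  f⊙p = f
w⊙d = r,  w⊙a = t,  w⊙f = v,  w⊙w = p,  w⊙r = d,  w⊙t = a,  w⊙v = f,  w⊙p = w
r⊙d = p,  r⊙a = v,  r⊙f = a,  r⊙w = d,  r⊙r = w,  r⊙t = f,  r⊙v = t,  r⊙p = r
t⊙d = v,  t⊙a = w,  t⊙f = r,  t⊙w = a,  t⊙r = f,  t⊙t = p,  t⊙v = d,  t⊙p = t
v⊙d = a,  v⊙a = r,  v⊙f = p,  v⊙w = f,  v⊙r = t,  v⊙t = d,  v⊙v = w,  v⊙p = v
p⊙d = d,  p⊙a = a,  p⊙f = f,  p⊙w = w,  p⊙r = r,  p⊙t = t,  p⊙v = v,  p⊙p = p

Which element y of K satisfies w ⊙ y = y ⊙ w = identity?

First locate the identity: row p matches the header, so p is the identity.
Scan row w for p: w ⊙ w = p. Hence w^(-1) = w.
(Structurally, K here is isomorphic to Z_2 x Z_4.)

w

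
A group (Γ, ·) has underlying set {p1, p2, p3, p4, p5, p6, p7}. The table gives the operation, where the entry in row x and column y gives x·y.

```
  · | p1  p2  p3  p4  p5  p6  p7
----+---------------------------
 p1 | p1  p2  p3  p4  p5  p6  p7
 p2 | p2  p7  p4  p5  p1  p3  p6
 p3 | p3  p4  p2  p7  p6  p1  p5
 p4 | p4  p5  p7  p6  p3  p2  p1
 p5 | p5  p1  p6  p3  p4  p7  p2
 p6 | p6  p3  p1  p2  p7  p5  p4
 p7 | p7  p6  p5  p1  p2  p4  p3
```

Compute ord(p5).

The identity element is p1 (its row matches the header).
p5^1 = p5
p5^2 = p5·p5 = p4
p5^3 = p4·p5 = p3
p5^4 = p3·p5 = p6
p5^5 = p6·p5 = p7
p5^6 = p7·p5 = p2
p5^7 = p2·p5 = p1
The first power of p5 equal to the identity is p5^7, so ord(p5) = 7.

7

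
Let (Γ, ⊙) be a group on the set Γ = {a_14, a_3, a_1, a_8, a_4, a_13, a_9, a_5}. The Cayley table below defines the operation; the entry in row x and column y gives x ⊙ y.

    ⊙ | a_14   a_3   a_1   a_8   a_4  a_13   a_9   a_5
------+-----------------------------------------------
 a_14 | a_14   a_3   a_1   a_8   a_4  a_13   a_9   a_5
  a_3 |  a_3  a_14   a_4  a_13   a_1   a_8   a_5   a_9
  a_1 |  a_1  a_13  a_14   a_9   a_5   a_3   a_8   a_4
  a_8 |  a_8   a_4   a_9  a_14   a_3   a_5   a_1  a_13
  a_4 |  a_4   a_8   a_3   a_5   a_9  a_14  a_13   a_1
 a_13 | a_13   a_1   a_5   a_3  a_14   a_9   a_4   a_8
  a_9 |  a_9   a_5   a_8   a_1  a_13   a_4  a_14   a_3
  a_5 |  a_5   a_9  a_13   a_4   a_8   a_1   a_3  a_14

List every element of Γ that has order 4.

{a_13, a_4}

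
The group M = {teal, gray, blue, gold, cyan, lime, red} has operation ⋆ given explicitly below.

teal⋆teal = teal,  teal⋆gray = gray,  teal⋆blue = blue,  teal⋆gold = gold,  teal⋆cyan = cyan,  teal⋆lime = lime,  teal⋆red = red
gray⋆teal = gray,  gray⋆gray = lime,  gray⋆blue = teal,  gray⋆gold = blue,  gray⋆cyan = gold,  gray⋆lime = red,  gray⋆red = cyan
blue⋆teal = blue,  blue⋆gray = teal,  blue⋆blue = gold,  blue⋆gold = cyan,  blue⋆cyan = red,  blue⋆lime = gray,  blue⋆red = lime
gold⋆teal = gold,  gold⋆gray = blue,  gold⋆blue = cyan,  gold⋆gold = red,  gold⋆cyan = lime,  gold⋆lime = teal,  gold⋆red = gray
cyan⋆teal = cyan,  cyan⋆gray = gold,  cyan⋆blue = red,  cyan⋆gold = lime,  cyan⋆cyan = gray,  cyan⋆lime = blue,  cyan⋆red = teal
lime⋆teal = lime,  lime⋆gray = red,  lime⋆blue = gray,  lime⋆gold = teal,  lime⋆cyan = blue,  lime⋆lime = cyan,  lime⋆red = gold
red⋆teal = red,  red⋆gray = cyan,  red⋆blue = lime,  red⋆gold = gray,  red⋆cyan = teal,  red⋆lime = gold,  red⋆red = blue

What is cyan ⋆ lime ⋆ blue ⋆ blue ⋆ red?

cyan ⋆ lime = blue
blue ⋆ blue = gold
gold ⋆ blue = cyan
cyan ⋆ red = teal

teal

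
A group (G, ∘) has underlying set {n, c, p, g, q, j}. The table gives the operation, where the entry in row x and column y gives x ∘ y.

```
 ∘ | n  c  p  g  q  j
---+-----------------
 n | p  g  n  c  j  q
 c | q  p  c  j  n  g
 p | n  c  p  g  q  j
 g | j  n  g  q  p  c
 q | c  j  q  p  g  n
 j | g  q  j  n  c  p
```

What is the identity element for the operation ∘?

p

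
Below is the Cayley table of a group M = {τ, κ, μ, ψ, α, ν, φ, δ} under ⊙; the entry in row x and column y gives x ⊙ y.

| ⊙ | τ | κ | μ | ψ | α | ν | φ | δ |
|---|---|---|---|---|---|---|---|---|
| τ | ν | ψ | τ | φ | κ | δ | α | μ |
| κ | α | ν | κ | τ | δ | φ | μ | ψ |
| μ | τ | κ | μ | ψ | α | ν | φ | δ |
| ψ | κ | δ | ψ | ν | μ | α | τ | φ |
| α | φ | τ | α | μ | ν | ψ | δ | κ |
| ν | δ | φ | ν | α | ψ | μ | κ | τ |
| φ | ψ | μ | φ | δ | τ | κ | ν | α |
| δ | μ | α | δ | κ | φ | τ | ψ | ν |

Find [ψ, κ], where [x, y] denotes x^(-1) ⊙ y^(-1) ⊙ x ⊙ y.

Identity is μ; from the table ψ^(-1) = α and κ^(-1) = φ.
α ⊙ φ = δ
δ ⊙ ψ = κ
κ ⊙ κ = ν

ν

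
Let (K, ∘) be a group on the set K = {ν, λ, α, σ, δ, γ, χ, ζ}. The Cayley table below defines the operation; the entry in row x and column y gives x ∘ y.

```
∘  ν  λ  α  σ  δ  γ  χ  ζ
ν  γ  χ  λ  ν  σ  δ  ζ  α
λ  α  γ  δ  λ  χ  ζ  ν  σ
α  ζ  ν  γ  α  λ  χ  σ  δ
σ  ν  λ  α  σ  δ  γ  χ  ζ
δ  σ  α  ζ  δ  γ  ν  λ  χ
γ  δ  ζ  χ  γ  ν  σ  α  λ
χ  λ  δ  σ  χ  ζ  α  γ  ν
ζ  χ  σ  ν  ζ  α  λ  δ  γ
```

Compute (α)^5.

α^1 = α
α^2 = α ∘ α = γ
α^3 = γ ∘ α = χ
α^4 = χ ∘ α = σ
α^5 = σ ∘ α = α

α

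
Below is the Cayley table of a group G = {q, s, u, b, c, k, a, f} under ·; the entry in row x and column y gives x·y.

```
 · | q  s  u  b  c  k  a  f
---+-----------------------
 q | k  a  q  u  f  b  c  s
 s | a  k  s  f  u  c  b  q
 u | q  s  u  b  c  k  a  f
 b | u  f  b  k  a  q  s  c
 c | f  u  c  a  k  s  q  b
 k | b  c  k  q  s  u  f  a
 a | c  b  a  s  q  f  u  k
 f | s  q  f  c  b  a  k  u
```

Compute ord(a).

2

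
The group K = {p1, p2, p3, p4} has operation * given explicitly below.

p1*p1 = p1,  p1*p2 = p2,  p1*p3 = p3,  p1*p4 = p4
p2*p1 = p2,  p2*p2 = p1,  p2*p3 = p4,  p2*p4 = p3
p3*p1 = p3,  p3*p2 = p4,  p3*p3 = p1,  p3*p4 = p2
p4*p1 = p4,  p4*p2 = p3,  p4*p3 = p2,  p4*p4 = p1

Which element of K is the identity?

The identity e satisfies e*x = x for all x, so its row in the table reproduces the column headers.
Row p1 reads: p1, p2, p3, p4 — exactly the header order. So p1 is the identity.

p1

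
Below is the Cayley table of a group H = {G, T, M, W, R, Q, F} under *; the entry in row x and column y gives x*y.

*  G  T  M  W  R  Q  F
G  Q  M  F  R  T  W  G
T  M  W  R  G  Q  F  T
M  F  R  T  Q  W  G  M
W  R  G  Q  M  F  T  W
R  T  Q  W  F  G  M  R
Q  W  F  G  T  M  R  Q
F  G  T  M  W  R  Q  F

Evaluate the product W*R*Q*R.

W*R = F
F*Q = Q
Q*R = M

M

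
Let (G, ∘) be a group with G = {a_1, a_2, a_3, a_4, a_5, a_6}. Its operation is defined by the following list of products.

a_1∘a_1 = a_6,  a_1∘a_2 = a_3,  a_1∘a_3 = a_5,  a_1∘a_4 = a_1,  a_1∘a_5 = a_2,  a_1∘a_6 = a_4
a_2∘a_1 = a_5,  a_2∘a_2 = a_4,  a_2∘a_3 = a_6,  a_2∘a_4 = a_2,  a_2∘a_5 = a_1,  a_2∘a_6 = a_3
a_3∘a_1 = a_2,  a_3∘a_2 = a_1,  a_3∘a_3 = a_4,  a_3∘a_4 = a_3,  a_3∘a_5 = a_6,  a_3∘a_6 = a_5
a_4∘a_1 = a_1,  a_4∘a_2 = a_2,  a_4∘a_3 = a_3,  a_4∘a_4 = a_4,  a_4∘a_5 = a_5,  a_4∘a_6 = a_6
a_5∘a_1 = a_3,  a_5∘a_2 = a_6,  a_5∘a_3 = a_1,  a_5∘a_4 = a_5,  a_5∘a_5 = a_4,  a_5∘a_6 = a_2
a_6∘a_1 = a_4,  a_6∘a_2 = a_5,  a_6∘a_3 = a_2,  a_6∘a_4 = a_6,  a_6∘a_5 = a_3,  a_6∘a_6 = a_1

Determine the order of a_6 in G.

3

The identity element is a_4 (its row matches the header).
a_6^1 = a_6
a_6^2 = a_6 ∘ a_6 = a_1
a_6^3 = a_1 ∘ a_6 = a_4
The first power of a_6 equal to the identity is a_6^3, so ord(a_6) = 3.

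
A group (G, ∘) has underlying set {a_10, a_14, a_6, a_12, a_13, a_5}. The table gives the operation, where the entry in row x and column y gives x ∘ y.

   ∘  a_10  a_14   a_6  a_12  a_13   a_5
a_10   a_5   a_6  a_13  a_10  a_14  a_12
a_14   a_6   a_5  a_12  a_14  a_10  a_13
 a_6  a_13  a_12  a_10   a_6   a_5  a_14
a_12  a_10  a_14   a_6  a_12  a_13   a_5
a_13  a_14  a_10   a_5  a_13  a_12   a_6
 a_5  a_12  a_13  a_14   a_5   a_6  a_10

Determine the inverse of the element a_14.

a_6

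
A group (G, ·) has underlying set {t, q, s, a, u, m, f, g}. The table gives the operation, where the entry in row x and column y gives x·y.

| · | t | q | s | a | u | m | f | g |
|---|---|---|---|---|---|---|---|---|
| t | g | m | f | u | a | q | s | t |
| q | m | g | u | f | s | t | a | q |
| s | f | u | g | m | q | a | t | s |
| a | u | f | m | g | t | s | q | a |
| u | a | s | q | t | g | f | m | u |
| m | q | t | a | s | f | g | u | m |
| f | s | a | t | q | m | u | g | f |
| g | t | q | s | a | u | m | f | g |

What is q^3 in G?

q^1 = q
q^2 = q·q = g
q^3 = g·q = q

q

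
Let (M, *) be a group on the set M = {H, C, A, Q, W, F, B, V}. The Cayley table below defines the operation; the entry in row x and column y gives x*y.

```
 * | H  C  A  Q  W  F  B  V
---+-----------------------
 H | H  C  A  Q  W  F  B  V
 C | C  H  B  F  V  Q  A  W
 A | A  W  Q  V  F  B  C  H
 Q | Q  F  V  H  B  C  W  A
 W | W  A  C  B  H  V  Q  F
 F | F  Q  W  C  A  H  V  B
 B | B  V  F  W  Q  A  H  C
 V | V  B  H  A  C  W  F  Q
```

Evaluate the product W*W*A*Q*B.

W*W = H
H*A = A
A*Q = V
V*B = F

F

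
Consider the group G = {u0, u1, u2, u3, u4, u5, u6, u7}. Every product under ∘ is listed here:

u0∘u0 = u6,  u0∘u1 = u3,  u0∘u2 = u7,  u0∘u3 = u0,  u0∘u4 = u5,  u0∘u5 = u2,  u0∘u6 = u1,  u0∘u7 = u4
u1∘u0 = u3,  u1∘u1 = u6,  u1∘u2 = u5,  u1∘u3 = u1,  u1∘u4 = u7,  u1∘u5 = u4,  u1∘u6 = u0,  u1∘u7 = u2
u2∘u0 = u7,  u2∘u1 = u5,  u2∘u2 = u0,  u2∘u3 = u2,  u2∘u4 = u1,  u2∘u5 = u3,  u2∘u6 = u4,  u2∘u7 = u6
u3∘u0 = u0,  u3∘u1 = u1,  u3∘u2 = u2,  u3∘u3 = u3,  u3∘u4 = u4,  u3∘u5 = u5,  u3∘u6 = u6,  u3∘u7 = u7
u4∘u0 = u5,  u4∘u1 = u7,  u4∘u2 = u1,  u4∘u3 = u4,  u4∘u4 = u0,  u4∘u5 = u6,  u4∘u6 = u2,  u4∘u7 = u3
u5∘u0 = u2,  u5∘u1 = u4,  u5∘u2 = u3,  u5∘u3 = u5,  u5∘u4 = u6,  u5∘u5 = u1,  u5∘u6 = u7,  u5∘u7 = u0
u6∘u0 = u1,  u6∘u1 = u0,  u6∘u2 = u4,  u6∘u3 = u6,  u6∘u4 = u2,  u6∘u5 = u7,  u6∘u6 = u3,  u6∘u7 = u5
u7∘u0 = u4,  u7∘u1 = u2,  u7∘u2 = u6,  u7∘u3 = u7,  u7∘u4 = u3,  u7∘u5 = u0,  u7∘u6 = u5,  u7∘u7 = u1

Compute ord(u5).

The identity element is u3 (its row matches the header).
u5^1 = u5
u5^2 = u5 ∘ u5 = u1
u5^3 = u1 ∘ u5 = u4
u5^4 = u4 ∘ u5 = u6
u5^5 = u6 ∘ u5 = u7
u5^6 = u7 ∘ u5 = u0
u5^7 = u0 ∘ u5 = u2
u5^8 = u2 ∘ u5 = u3
The first power of u5 equal to the identity is u5^8, so ord(u5) = 8.

8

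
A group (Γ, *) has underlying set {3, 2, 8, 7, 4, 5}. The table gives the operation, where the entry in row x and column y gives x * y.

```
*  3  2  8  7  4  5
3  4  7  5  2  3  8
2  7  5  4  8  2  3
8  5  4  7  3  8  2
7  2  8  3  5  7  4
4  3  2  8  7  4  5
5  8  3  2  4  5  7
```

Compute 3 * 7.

2

Read row 3, column 7: 3 * 7 = 2.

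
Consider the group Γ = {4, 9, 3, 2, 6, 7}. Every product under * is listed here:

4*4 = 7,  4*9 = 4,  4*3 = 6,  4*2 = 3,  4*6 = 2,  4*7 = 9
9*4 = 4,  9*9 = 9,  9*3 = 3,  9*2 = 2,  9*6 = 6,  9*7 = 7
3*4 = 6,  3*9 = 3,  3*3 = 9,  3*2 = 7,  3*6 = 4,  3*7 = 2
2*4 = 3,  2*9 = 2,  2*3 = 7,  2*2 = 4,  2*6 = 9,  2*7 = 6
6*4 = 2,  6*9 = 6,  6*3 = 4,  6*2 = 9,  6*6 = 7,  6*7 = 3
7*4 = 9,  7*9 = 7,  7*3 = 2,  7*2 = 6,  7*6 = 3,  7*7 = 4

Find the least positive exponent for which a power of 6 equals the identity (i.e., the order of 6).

6

The identity element is 9 (its row matches the header).
6^1 = 6
6^2 = 6 * 6 = 7
6^3 = 7 * 6 = 3
6^4 = 3 * 6 = 4
6^5 = 4 * 6 = 2
6^6 = 2 * 6 = 9
The first power of 6 equal to the identity is 6^6, so ord(6) = 6.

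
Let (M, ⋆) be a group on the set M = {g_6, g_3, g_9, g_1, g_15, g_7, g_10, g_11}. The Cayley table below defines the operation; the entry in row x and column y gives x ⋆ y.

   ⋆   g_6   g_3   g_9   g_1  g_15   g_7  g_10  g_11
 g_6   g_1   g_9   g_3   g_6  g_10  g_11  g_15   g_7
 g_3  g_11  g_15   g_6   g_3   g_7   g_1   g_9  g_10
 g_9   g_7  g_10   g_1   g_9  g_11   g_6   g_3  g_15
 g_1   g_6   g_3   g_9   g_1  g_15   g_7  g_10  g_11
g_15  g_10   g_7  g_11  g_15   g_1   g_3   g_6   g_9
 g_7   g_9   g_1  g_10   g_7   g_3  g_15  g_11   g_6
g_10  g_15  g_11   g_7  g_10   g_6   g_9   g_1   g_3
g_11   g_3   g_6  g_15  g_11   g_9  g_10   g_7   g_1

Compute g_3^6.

g_15

g_3^1 = g_3
g_3^2 = g_3 ⋆ g_3 = g_15
g_3^3 = g_15 ⋆ g_3 = g_7
g_3^4 = g_7 ⋆ g_3 = g_1
g_3^5 = g_1 ⋆ g_3 = g_3
g_3^6 = g_3 ⋆ g_3 = g_15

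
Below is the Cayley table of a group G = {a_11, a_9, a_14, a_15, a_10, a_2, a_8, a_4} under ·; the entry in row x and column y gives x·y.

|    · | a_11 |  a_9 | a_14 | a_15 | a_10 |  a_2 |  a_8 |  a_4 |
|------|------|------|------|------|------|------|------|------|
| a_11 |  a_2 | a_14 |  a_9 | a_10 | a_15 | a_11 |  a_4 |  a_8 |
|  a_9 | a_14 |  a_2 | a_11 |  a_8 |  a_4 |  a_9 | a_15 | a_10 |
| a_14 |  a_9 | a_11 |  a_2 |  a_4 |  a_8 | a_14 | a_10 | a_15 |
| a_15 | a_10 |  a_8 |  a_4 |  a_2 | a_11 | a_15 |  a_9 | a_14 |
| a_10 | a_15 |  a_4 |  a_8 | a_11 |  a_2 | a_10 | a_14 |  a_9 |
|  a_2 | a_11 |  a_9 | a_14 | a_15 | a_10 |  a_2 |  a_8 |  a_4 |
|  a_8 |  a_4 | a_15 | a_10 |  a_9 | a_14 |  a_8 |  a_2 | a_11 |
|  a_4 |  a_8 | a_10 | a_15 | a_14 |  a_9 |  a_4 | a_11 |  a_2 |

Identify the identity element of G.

The identity e satisfies e·x = x for all x, so its row in the table reproduces the column headers.
Row a_2 reads: a_11, a_9, a_14, a_15, a_10, a_2, a_8, a_4 — exactly the header order. So a_2 is the identity.

a_2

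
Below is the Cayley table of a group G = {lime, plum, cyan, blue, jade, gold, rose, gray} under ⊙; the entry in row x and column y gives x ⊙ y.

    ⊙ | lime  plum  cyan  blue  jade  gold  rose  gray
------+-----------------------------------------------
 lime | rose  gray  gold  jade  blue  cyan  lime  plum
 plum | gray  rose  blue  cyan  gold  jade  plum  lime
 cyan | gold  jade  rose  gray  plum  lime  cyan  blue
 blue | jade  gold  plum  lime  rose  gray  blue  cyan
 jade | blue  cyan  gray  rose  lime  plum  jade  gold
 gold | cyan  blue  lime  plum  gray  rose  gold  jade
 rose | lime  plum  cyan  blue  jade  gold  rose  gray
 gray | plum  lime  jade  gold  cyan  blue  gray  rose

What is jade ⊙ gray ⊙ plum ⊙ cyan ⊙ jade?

gold

jade ⊙ gray = gold
gold ⊙ plum = blue
blue ⊙ cyan = plum
plum ⊙ jade = gold
(Structurally, G here is isomorphic to the dihedral group D_4.)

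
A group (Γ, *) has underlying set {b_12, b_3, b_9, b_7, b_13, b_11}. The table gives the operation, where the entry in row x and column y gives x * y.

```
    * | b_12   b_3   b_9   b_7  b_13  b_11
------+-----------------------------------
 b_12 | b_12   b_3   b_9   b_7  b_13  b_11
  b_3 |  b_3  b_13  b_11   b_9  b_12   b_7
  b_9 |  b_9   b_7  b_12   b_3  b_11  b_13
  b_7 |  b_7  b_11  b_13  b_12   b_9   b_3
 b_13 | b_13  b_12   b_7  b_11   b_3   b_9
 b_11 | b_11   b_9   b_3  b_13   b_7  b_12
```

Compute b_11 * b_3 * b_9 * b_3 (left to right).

b_3

b_11 * b_3 = b_9
b_9 * b_9 = b_12
b_12 * b_3 = b_3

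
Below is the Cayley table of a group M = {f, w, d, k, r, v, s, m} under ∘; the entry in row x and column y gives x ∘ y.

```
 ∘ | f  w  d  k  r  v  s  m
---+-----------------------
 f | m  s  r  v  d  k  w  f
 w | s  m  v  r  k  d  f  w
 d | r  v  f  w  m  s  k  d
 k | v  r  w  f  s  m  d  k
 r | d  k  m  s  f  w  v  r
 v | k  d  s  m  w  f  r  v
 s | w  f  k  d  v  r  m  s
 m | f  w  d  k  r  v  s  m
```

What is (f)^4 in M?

f^1 = f
f^2 = f ∘ f = m
f^3 = m ∘ f = f
f^4 = f ∘ f = m

m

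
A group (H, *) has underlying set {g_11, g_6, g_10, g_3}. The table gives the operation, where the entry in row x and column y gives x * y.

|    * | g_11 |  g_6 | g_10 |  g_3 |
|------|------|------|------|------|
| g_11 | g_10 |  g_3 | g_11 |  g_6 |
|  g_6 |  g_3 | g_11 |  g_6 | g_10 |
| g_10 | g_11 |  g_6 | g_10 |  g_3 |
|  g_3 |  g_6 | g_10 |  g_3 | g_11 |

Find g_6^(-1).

First locate the identity: row g_10 matches the header, so g_10 is the identity.
Scan row g_6 for g_10: g_6 * g_3 = g_10. Hence g_6^(-1) = g_3.
(Structurally, H here is isomorphic to the cyclic group Z_4.)

g_3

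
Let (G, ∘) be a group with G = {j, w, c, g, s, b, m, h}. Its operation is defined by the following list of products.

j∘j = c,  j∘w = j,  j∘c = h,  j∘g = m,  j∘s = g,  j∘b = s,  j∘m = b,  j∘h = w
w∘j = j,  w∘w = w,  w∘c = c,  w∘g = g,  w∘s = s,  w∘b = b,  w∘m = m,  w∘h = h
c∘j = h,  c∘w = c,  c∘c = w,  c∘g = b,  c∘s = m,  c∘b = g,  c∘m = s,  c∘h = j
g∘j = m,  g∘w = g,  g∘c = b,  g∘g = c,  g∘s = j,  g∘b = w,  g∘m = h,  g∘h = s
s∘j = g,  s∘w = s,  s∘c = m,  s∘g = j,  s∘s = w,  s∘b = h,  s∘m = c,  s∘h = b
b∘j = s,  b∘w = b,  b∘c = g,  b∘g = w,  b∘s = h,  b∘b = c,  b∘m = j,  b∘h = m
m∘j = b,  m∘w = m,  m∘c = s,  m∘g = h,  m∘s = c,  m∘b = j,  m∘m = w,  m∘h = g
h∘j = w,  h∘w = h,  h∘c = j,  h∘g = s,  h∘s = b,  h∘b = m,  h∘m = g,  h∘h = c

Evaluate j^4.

w

j^1 = j
j^2 = j ∘ j = c
j^3 = c ∘ j = h
j^4 = h ∘ j = w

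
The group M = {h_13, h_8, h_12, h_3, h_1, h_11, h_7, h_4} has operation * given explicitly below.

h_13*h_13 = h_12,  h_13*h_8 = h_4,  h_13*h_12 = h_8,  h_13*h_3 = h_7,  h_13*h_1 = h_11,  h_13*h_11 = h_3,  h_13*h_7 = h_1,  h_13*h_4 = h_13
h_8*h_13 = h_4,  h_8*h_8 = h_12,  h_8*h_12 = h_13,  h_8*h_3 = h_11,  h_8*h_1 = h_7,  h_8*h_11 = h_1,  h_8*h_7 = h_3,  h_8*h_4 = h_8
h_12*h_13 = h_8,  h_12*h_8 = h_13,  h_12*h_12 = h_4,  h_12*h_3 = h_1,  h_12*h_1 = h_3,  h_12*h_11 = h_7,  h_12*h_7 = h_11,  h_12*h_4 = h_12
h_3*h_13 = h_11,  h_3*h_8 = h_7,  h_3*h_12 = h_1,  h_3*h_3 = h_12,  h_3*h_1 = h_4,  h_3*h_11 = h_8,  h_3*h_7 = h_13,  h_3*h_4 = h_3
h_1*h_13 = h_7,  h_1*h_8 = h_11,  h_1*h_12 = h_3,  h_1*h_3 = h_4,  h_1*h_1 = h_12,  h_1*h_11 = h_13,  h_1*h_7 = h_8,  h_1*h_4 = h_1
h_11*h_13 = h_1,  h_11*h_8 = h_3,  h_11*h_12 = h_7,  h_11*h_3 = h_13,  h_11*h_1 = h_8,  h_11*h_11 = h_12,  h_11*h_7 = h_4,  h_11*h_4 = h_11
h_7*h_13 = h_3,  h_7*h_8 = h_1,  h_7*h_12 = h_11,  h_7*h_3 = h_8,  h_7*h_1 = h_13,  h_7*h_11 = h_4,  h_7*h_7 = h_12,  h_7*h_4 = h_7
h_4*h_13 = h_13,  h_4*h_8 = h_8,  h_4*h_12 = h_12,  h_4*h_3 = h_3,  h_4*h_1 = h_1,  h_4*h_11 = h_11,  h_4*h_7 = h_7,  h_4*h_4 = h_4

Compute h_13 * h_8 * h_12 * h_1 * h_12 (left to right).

h_13 * h_8 = h_4
h_4 * h_12 = h_12
h_12 * h_1 = h_3
h_3 * h_12 = h_1

h_1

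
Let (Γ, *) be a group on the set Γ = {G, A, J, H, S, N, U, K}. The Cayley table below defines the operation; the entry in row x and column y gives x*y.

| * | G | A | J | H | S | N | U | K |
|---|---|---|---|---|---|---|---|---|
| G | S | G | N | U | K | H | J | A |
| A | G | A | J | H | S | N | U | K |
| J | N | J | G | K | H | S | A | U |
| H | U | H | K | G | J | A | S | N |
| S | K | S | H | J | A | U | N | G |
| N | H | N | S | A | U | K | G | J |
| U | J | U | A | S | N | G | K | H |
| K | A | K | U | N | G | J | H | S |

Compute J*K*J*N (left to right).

J*K = U
U*J = A
A*N = N
(Structurally, Γ here is isomorphic to the cyclic group Z_8.)

N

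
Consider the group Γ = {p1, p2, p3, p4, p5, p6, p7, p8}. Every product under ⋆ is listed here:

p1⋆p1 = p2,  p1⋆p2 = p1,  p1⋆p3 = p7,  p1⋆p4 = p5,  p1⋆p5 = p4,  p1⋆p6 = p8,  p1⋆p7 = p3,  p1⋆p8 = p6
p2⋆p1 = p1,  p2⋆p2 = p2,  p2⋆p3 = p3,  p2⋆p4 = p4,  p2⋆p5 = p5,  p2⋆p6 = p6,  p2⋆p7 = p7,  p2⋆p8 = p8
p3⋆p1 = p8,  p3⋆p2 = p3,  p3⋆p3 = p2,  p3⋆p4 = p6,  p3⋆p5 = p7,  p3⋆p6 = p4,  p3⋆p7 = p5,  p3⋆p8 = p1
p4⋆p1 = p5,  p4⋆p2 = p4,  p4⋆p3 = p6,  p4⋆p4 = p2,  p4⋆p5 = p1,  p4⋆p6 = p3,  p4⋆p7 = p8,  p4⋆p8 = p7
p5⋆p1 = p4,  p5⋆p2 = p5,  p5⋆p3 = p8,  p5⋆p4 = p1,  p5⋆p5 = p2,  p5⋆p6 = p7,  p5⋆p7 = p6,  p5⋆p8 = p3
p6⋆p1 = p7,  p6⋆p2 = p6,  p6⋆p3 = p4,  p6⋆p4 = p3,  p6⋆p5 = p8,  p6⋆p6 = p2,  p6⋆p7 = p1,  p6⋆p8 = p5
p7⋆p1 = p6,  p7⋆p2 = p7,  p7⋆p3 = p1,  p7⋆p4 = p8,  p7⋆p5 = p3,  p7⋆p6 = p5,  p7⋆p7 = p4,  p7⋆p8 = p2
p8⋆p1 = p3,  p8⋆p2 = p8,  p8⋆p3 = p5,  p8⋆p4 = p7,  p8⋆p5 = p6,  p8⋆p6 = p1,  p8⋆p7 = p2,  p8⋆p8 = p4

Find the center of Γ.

{p2, p4}

An element z is central iff its row equals its column in the table.
For p8: p8 ⋆ p5 = p6 ≠ p3 = p5 ⋆ p8, so p8 ∉ Z.
Checking each element this way leaves Z(Γ) = {p2, p4}.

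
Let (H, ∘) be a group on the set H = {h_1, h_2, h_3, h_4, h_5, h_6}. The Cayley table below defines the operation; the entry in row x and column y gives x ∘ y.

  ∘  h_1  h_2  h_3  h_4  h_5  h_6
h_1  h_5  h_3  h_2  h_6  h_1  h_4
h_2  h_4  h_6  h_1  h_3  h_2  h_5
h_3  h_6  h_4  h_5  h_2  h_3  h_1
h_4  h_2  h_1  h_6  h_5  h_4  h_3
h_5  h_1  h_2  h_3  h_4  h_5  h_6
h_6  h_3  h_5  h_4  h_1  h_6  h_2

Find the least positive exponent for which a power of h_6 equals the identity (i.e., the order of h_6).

The identity element is h_5 (its row matches the header).
h_6^1 = h_6
h_6^2 = h_6 ∘ h_6 = h_2
h_6^3 = h_2 ∘ h_6 = h_5
The first power of h_6 equal to the identity is h_6^3, so ord(h_6) = 3.

3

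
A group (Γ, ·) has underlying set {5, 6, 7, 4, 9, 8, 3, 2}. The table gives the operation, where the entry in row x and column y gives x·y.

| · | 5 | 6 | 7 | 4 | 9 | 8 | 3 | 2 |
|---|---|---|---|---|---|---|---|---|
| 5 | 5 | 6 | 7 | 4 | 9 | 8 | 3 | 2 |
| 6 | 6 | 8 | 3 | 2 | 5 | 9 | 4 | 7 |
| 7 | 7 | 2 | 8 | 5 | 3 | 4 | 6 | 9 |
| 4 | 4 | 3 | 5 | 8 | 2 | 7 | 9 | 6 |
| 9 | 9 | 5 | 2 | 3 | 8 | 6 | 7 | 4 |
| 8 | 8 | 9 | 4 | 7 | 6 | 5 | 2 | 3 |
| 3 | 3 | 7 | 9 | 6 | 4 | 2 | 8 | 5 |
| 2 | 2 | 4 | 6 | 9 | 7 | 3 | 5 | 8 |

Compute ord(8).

2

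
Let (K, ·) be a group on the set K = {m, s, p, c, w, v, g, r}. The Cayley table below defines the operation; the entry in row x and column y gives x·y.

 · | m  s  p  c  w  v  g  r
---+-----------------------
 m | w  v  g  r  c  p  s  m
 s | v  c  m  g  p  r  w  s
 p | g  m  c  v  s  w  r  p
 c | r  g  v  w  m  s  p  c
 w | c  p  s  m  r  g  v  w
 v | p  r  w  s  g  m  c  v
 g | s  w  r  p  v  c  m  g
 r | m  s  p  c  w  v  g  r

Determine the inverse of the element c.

First locate the identity: row r matches the header, so r is the identity.
Scan row c for r: c·m = r. Hence c^(-1) = m.

m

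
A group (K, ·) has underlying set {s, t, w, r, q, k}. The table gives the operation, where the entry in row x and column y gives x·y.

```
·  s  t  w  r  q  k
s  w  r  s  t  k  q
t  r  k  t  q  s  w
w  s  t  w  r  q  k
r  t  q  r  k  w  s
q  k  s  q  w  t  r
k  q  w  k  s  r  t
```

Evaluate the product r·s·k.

w

r·s = t
t·k = w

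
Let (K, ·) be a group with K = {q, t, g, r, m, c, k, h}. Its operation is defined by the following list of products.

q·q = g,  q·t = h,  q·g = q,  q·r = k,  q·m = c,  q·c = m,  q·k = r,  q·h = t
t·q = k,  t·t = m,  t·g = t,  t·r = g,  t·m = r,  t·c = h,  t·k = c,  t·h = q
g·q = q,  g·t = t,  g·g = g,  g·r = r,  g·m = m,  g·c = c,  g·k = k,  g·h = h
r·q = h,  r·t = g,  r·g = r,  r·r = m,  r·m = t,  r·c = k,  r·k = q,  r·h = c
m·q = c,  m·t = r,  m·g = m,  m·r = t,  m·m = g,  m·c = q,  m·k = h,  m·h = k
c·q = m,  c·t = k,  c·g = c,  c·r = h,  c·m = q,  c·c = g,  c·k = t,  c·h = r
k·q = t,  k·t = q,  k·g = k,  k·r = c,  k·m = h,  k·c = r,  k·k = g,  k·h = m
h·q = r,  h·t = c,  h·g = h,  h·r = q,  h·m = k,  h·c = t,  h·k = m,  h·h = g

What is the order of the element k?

The identity element is g (its row matches the header).
k^1 = k
k^2 = k·k = g
The first power of k equal to the identity is k^2, so ord(k) = 2.
(Structurally, K here is isomorphic to the dihedral group D_4.)

2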